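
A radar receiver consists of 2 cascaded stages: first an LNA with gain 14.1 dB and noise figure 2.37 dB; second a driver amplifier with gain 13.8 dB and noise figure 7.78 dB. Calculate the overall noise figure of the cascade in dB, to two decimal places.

Convert to linear (a loss of L dB is a gain of −L dB): F_i = 10^(NF_i/10), G_i = 10^(G_i,dB/10)
  Stage 1: F_1 = 10^(2.37/10) = 1.726, G_1 = 10^(14.1/10) = 25.70
  Stage 2: F_2 = 10^(7.78/10) = 5.998, G_2 = 10^(13.8/10) = 23.99
Friis cascade:
  F = 1.726 + (5.998 − 1)/25.70 = 1.920
NF = 10 log₁₀(1.920) = 2.83 dB

2.83 dB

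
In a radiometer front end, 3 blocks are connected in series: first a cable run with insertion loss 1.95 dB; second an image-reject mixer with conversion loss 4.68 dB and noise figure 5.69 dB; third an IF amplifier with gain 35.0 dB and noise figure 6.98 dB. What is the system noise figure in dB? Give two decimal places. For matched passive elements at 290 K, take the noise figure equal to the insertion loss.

Convert to linear (a loss of L dB is a gain of −L dB): F_i = 10^(NF_i/10), G_i = 10^(G_i,dB/10)
  Stage 1: F_1 = 10^(1.95/10) = 1.567, G_1 = 10^(−1.95/10) = 0.6383
  Stage 2: F_2 = 10^(5.69/10) = 3.707, G_2 = 10^(−4.68/10) = 0.3404
  Stage 3: F_3 = 10^(6.98/10) = 4.989, G_3 = 10^(35.0/10) = 3162
Friis cascade:
  F = 1.567 + (3.707 − 1)/0.6383 + (4.989 − 1)/0.2173 = 24.17
NF = 10 log₁₀(24.17) = 13.83 dB

13.83 dB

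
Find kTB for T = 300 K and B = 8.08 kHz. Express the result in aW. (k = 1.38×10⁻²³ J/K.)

33.5 aW

P_n = kTB = 1.38×10⁻²³ × 300 × 8.08×10³ = 3.35×10⁻¹⁷ W = 33.5 aW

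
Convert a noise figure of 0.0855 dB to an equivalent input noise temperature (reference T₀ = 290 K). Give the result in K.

5.77 K

F = 10^(0.0855/10) = 1.01988
T_e = (F − 1)·T₀ = (1.01988 − 1) × 290 = 5.77 K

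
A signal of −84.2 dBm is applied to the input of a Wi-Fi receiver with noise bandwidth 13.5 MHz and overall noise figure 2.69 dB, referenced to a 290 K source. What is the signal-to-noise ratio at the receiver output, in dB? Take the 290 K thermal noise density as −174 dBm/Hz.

Noise floor: N = −174 + 10 log₁₀(B) + NF
10 log₁₀(1.35×10⁷) = 71.3 dB
N = −174 + 71.3 + 2.69 = −100.01 dBm
SNR = P_sig − N = −84.2 − (−100.01) = 15.81 dB → 15.8 dB

15.8 dB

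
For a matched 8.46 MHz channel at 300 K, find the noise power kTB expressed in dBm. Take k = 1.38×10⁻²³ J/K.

P_n = kTB = 1.38×10⁻²³ × 300 × 8.46×10⁶ = 3.50×10⁻¹⁴ W
In dBm: 10 log₁₀(3.50×10⁻¹⁴ / 10⁻³) = −104.6 dBm

−104.6 dBm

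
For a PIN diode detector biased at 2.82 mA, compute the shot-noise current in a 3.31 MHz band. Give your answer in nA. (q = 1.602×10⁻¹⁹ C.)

I_n = √(2qI·B)
2qI·B = 2 × 1.602×10⁻¹⁹ × 2.82×10⁻³ × 3.31×10⁶ = 2.99×10⁻¹⁵ A²
I_n = √(2.99×10⁻¹⁵) = 5.47×10⁻⁸ A = 54.7 nA

54.7 nA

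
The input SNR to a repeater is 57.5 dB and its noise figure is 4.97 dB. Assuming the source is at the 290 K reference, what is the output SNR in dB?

52.53 dB

By definition F = SNR_in/SNR_out, so in dB: SNR_out = SNR_in − NF
SNR_out = 57.5 − 4.97 = 52.53 dB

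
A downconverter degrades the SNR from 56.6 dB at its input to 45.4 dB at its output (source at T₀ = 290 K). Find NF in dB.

NF (dB) = SNR_in(dB) − SNR_out(dB) when the source is at T₀
NF = 56.6 − 45.4 = 11.2 dB

11.2 dB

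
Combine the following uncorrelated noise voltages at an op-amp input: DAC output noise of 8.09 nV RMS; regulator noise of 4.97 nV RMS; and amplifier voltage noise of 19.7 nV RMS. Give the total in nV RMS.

Uncorrelated sources add in power (mean-square): V_tot = √(ΣV_i²)
V_tot = √[(8.09×10⁻⁹)² + (4.97×10⁻⁹)² + (1.97×10⁻⁸)²] = 2.19×10⁻⁸ V = 21.9 nV

21.9 nV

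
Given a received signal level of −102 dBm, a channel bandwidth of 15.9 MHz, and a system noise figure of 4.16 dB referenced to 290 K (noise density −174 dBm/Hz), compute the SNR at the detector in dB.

−4.2 dB

Noise floor: N = −174 + 10 log₁₀(B) + NF
10 log₁₀(1.59×10⁷) = 72.01 dB
N = −174 + 72.01 + 4.16 = −97.83 dBm
SNR = P_sig − N = −102 − (−97.83) = −4.17 dB → −4.2 dB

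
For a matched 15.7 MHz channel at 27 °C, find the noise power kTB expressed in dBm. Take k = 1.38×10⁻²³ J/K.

T = 27 °C + 273.15 = 300.15 K
P_n = kTB = 1.38×10⁻²³ × 300.15 × 1.57×10⁷ = 6.50×10⁻¹⁴ W
In dBm: 10 log₁₀(6.50×10⁻¹⁴ / 10⁻³) = −101.9 dBm

−101.9 dBm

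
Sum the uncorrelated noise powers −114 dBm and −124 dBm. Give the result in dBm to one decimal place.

−113.6 dBm

Convert to linear, add, convert back:
P₁ = 3.98×10⁻¹⁵ W, P₂ = 3.98×10⁻¹⁶ W
P_tot = 4.38×10⁻¹⁵ W → 10 log₁₀(P_tot / 10⁻³) = −113.6 dBm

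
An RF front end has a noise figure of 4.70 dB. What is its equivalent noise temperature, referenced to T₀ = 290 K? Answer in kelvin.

566 K

F = 10^(4.70/10) = 2.95121
T_e = (F − 1)·T₀ = (2.95121 − 1) × 290 = 566 K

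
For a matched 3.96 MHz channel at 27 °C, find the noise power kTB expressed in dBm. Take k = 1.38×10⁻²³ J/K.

−107.9 dBm

T = 27 °C + 273.15 = 300.15 K
P_n = kTB = 1.38×10⁻²³ × 300.15 × 3.96×10⁶ = 1.64×10⁻¹⁴ W
In dBm: 10 log₁₀(1.64×10⁻¹⁴ / 10⁻³) = −107.9 dBm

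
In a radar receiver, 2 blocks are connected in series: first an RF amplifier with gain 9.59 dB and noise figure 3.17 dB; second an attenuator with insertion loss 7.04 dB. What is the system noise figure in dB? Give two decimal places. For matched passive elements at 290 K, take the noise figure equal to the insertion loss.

4.02 dB

Convert to linear (a loss of L dB is a gain of −L dB): F_i = 10^(NF_i/10), G_i = 10^(G_i,dB/10)
  Stage 1: F_1 = 10^(3.17/10) = 2.075, G_1 = 10^(9.59/10) = 9.099
  Stage 2: F_2 = 10^(7.04/10) = 5.058, G_2 = 10^(−7.04/10) = 0.1977
Friis cascade:
  F = 2.075 + (5.058 − 1)/9.099 = 2.521
NF = 10 log₁₀(2.521) = 4.02 dB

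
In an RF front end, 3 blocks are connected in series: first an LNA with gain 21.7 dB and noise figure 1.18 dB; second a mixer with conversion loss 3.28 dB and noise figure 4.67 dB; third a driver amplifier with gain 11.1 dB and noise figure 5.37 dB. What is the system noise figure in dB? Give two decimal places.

Convert to linear (a loss of L dB is a gain of −L dB): F_i = 10^(NF_i/10), G_i = 10^(G_i,dB/10)
  Stage 1: F_1 = 10^(1.18/10) = 1.312, G_1 = 10^(21.7/10) = 147.9
  Stage 2: F_2 = 10^(4.67/10) = 2.931, G_2 = 10^(−3.28/10) = 0.4699
  Stage 3: F_3 = 10^(5.37/10) = 3.443, G_3 = 10^(11.1/10) = 12.88
Friis cascade:
  F = 1.312 + (2.931 − 1)/147.9 + (3.443 − 1)/69.50 = 1.360
NF = 10 log₁₀(1.360) = 1.34 dB

1.34 dB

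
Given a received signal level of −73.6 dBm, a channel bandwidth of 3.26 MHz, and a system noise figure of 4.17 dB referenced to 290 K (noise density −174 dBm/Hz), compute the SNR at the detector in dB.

Noise floor: N = −174 + 10 log₁₀(B) + NF
10 log₁₀(3.26×10⁶) = 65.13 dB
N = −174 + 65.13 + 4.17 = −104.70 dBm
SNR = P_sig − N = −73.6 − (−104.70) = 31.10 dB → 31.1 dB

31.1 dB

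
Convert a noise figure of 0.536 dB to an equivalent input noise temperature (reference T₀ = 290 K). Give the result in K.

38.1 K

F = 10^(0.536/10) = 1.13136
T_e = (F − 1)·T₀ = (1.13136 − 1) × 290 = 38.1 K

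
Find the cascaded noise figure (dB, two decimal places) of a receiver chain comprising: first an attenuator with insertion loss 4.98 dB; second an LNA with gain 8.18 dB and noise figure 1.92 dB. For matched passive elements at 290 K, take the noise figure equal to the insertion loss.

Convert to linear (a loss of L dB is a gain of −L dB): F_i = 10^(NF_i/10), G_i = 10^(G_i,dB/10)
  Stage 1: F_1 = 10^(4.98/10) = 3.148, G_1 = 10^(−4.98/10) = 0.3177
  Stage 2: F_2 = 10^(1.92/10) = 1.556, G_2 = 10^(8.18/10) = 6.577
Friis cascade:
  F = 3.148 + (1.556 − 1)/0.3177 = 4.898
NF = 10 log₁₀(4.898) = 6.90 dB

6.90 dB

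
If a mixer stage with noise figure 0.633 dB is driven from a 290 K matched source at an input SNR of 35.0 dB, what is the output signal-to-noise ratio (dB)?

34.367 dB

By definition F = SNR_in/SNR_out, so in dB: SNR_out = SNR_in − NF
SNR_out = 35.0 − 0.633 = 34.367 dB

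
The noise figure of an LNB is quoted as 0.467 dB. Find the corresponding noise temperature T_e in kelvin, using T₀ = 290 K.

32.9 K

F = 10^(0.467/10) = 1.11353
T_e = (F − 1)·T₀ = (1.11353 − 1) × 290 = 32.9 K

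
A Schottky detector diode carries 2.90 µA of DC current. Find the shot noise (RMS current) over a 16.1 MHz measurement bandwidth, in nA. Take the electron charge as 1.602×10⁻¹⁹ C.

I_n = √(2qI·B)
2qI·B = 2 × 1.602×10⁻¹⁹ × 2.90×10⁻⁶ × 1.61×10⁷ = 1.50×10⁻¹⁷ A²
I_n = √(1.50×10⁻¹⁷) = 3.87×10⁻⁹ A = 3.87 nA

3.87 nA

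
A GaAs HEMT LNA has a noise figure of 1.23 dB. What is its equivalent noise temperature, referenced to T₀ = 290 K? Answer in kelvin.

94.9 K

F = 10^(1.23/10) = 1.32739
T_e = (F − 1)·T₀ = (1.32739 − 1) × 290 = 94.9 K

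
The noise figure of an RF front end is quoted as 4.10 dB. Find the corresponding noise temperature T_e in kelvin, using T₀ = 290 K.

455 K

F = 10^(4.10/10) = 2.5704
T_e = (F − 1)·T₀ = (2.5704 − 1) × 290 = 455 K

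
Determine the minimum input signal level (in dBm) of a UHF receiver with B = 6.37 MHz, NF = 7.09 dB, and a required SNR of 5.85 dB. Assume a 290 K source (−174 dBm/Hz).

−93.0 dBm

Sensitivity = −174 + 10 log₁₀(B) + NF + SNR_min
= −174 + 68.04 + 7.09 + 5.85
= −93.02 dBm → −93.0 dBm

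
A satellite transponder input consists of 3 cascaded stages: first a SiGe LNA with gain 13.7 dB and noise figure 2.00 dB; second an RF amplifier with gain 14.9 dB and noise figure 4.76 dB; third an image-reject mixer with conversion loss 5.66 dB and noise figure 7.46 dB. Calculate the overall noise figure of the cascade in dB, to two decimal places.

Convert to linear (a loss of L dB is a gain of −L dB): F_i = 10^(NF_i/10), G_i = 10^(G_i,dB/10)
  Stage 1: F_1 = 10^(2.00/10) = 1.585, G_1 = 10^(13.7/10) = 23.44
  Stage 2: F_2 = 10^(4.76/10) = 2.992, G_2 = 10^(14.9/10) = 30.90
  Stage 3: F_3 = 10^(7.46/10) = 5.572, G_3 = 10^(−5.66/10) = 0.2716
Friis cascade:
  F = 1.585 + (2.992 − 1)/23.44 + (5.572 − 1)/724.4 = 1.676
NF = 10 log₁₀(1.676) = 2.24 dB

2.24 dB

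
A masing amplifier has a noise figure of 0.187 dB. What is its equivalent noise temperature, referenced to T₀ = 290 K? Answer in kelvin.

12.8 K

F = 10^(0.187/10) = 1.044
T_e = (F − 1)·T₀ = (1.044 − 1) × 290 = 12.8 K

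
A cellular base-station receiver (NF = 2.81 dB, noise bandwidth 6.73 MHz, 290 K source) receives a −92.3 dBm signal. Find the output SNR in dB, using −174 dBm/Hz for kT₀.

10.6 dB

Noise floor: N = −174 + 10 log₁₀(B) + NF
10 log₁₀(6.73×10⁶) = 68.28 dB
N = −174 + 68.28 + 2.81 = −102.91 dBm
SNR = P_sig − N = −92.3 − (−102.91) = 10.61 dB → 10.6 dB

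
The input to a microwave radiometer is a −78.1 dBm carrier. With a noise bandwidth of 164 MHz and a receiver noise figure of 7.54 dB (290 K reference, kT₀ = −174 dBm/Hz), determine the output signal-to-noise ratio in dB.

6.2 dB

Noise floor: N = −174 + 10 log₁₀(B) + NF
10 log₁₀(1.64×10⁸) = 82.15 dB
N = −174 + 82.15 + 7.54 = −84.31 dBm
SNR = P_sig − N = −78.1 − (−84.31) = 6.21 dB → 6.2 dB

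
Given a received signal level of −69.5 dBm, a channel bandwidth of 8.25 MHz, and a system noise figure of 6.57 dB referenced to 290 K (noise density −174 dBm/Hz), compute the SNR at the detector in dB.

28.8 dB

Noise floor: N = −174 + 10 log₁₀(B) + NF
10 log₁₀(8.25×10⁶) = 69.16 dB
N = −174 + 69.16 + 6.57 = −98.27 dBm
SNR = P_sig − N = −69.5 − (−98.27) = 28.77 dB → 28.8 dB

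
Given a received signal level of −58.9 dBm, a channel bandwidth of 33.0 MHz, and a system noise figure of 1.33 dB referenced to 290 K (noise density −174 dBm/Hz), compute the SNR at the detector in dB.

38.6 dB

Noise floor: N = −174 + 10 log₁₀(B) + NF
10 log₁₀(3.30×10⁷) = 75.19 dB
N = −174 + 75.19 + 1.33 = −97.48 dBm
SNR = P_sig − N = −58.9 − (−97.48) = 38.58 dB → 38.6 dB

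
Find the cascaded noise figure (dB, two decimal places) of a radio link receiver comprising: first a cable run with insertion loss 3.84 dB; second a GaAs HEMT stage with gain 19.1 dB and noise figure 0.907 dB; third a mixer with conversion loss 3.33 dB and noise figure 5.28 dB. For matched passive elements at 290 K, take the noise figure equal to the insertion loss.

4.85 dB

Convert to linear (a loss of L dB is a gain of −L dB): F_i = 10^(NF_i/10), G_i = 10^(G_i,dB/10)
  Stage 1: F_1 = 10^(3.84/10) = 2.421, G_1 = 10^(−3.84/10) = 0.4130
  Stage 2: F_2 = 10^(0.907/10) = 1.232, G_2 = 10^(19.1/10) = 81.28
  Stage 3: F_3 = 10^(5.28/10) = 3.373, G_3 = 10^(−3.33/10) = 0.4645
Friis cascade:
  F = 2.421 + (1.232 − 1)/0.4130 + (3.373 − 1)/33.57 = 3.054
NF = 10 log₁₀(3.054) = 4.85 dB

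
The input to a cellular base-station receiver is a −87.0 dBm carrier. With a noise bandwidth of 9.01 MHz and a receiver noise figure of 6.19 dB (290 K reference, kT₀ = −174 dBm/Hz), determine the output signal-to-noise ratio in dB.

11.3 dB

Noise floor: N = −174 + 10 log₁₀(B) + NF
10 log₁₀(9.01×10⁶) = 69.55 dB
N = −174 + 69.55 + 6.19 = −98.26 dBm
SNR = P_sig − N = −87.0 − (−98.26) = 11.26 dB → 11.3 dB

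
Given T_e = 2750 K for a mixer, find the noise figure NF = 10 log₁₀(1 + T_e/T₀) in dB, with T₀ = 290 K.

F = 1 + T_e/T₀ = 1 + 2750/290 = 10.4828
NF = 10 log₁₀(10.4828) = 10.20 dB

10.20 dB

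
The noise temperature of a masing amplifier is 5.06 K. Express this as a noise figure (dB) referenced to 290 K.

0.075 dB

F = 1 + T_e/T₀ = 1 + 5.06/290 = 1.01745
NF = 10 log₁₀(1.01745) = 0.075 dB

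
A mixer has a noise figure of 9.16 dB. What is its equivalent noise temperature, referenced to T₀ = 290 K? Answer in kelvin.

2100 K

F = 10^(9.16/10) = 8.24138
T_e = (F − 1)·T₀ = (8.24138 − 1) × 290 = 2100 K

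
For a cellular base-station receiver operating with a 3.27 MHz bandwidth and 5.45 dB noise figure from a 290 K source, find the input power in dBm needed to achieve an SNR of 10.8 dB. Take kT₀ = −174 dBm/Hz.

Sensitivity = −174 + 10 log₁₀(B) + NF + SNR_min
= −174 + 65.15 + 5.45 + 10.8
= −92.60 dBm → −92.6 dBm

−92.6 dBm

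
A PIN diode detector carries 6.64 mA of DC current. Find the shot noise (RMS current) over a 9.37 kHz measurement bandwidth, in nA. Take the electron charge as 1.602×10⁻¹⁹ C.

I_n = √(2qI·B)
2qI·B = 2 × 1.602×10⁻¹⁹ × 6.64×10⁻³ × 9.37×10³ = 1.99×10⁻¹⁷ A²
I_n = √(1.99×10⁻¹⁷) = 4.46×10⁻⁹ A = 4.46 nA

4.46 nA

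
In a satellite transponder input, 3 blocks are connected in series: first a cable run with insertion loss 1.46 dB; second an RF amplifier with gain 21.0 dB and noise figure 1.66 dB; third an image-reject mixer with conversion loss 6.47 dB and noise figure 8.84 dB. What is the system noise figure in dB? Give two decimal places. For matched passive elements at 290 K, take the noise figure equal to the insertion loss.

3.27 dB

Convert to linear (a loss of L dB is a gain of −L dB): F_i = 10^(NF_i/10), G_i = 10^(G_i,dB/10)
  Stage 1: F_1 = 10^(1.46/10) = 1.400, G_1 = 10^(−1.46/10) = 0.7145
  Stage 2: F_2 = 10^(1.66/10) = 1.466, G_2 = 10^(21.0/10) = 125.9
  Stage 3: F_3 = 10^(8.84/10) = 7.656, G_3 = 10^(−6.47/10) = 0.2254
Friis cascade:
  F = 1.400 + (1.466 − 1)/0.7145 + (7.656 − 1)/89.95 = 2.125
NF = 10 log₁₀(2.125) = 3.27 dB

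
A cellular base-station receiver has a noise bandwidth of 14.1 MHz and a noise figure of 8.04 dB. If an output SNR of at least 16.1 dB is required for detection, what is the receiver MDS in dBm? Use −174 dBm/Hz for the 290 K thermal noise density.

Sensitivity = −174 + 10 log₁₀(B) + NF + SNR_min
= −174 + 71.49 + 8.04 + 16.1
= −78.37 dBm → −78.4 dBm

−78.4 dBm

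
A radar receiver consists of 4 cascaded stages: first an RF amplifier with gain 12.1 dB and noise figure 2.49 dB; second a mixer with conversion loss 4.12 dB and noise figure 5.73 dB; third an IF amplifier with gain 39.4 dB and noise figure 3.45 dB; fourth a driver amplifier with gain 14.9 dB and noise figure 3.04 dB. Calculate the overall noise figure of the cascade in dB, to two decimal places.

Convert to linear (a loss of L dB is a gain of −L dB): F_i = 10^(NF_i/10), G_i = 10^(G_i,dB/10)
  Stage 1: F_1 = 10^(2.49/10) = 1.774, G_1 = 10^(12.1/10) = 16.22
  Stage 2: F_2 = 10^(5.73/10) = 3.741, G_2 = 10^(−4.12/10) = 0.3873
  Stage 3: F_3 = 10^(3.45/10) = 2.213, G_3 = 10^(39.4/10) = 8710
  Stage 4: F_4 = 10^(3.04/10) = 2.014, G_4 = 10^(14.9/10) = 30.90
Friis cascade:
  F = 1.774 + (3.741 − 1)/16.22 + (2.213 − 1)/6.281 + (2.014 − 1)/5.470×10⁴ = 2.136
NF = 10 log₁₀(2.136) = 3.30 dB

3.30 dB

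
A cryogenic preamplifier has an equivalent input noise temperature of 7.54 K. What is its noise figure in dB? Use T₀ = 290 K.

F = 1 + T_e/T₀ = 1 + 7.54/290 = 1.026
NF = 10 log₁₀(1.026) = 0.111 dB

0.111 dB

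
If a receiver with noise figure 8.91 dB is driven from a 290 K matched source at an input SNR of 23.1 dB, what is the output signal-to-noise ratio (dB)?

By definition F = SNR_in/SNR_out, so in dB: SNR_out = SNR_in − NF
SNR_out = 23.1 − 8.91 = 14.19 dB

14.19 dB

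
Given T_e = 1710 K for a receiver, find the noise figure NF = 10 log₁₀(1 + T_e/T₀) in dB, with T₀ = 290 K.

8.39 dB

F = 1 + T_e/T₀ = 1 + 1710/290 = 6.89655
NF = 10 log₁₀(6.89655) = 8.39 dB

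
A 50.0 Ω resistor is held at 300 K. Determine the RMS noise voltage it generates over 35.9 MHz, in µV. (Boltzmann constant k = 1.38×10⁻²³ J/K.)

5.45 µV

V_n = √(4kTRB)
4kTRB = 4 × 1.38×10⁻²³ × 300 × 5.00×10¹ × 3.59×10⁷ = 2.97×10⁻¹¹ V²
V_n = √(2.97×10⁻¹¹) = 5.45×10⁻⁶ V = 5.45 µV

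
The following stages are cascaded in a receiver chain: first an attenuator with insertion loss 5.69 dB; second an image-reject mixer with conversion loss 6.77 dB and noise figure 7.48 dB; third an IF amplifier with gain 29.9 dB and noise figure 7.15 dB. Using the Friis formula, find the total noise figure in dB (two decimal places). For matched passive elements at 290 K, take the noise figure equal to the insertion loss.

19.76 dB

Convert to linear (a loss of L dB is a gain of −L dB): F_i = 10^(NF_i/10), G_i = 10^(G_i,dB/10)
  Stage 1: F_1 = 10^(5.69/10) = 3.707, G_1 = 10^(−5.69/10) = 0.2698
  Stage 2: F_2 = 10^(7.48/10) = 5.598, G_2 = 10^(−6.77/10) = 0.2104
  Stage 3: F_3 = 10^(7.15/10) = 5.188, G_3 = 10^(29.9/10) = 977.2
Friis cascade:
  F = 3.707 + (5.598 − 1)/0.2698 + (5.188 − 1)/0.05675 = 94.54
NF = 10 log₁₀(94.54) = 19.76 dB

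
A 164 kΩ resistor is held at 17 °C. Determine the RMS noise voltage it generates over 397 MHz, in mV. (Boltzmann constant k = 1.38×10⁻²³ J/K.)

1.02 mV

T = 17 °C + 273.15 = 290.15 K
V_n = √(4kTRB)
4kTRB = 4 × 1.38×10⁻²³ × 290.15 × 1.64×10⁵ × 3.97×10⁸ = 1.04×10⁻⁶ V²
V_n = √(1.04×10⁻⁶) = 1.02×10⁻³ V = 1.02 mV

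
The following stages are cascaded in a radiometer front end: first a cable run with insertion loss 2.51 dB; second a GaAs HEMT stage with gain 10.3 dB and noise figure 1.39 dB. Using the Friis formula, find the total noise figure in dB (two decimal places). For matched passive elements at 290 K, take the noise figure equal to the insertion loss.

3.90 dB

Convert to linear (a loss of L dB is a gain of −L dB): F_i = 10^(NF_i/10), G_i = 10^(G_i,dB/10)
  Stage 1: F_1 = 10^(2.51/10) = 1.782, G_1 = 10^(−2.51/10) = 0.5610
  Stage 2: F_2 = 10^(1.39/10) = 1.377, G_2 = 10^(10.3/10) = 10.72
Friis cascade:
  F = 1.782 + (1.377 − 1)/0.5610 = 2.455
NF = 10 log₁₀(2.455) = 3.90 dB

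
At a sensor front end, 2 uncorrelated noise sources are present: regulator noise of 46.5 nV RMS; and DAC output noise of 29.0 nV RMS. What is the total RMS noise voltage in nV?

Uncorrelated sources add in power (mean-square): V_tot = √(ΣV_i²)
V_tot = √[(4.65×10⁻⁸)² + (2.90×10⁻⁸)²] = 5.48×10⁻⁸ V = 54.8 nV

54.8 nV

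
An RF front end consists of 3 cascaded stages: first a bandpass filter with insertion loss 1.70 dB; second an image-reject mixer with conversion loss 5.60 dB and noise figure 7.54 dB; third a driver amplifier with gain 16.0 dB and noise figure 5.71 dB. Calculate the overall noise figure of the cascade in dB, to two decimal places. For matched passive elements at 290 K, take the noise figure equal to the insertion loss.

Convert to linear (a loss of L dB is a gain of −L dB): F_i = 10^(NF_i/10), G_i = 10^(G_i,dB/10)
  Stage 1: F_1 = 10^(1.70/10) = 1.479, G_1 = 10^(−1.70/10) = 0.6761
  Stage 2: F_2 = 10^(7.54/10) = 5.675, G_2 = 10^(−5.60/10) = 0.2754
  Stage 3: F_3 = 10^(5.71/10) = 3.724, G_3 = 10^(16.0/10) = 39.81
Friis cascade:
  F = 1.479 + (5.675 − 1)/0.6761 + (3.724 − 1)/0.1862 = 23.02
NF = 10 log₁₀(23.02) = 13.62 dB

13.62 dB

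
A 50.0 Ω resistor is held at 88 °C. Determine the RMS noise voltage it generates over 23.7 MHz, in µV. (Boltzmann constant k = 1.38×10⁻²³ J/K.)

4.86 µV

T = 88 °C + 273.15 = 361.15 K
V_n = √(4kTRB)
4kTRB = 4 × 1.38×10⁻²³ × 361.15 × 5.00×10¹ × 2.37×10⁷ = 2.36×10⁻¹¹ V²
V_n = √(2.36×10⁻¹¹) = 4.86×10⁻⁶ V = 4.86 µV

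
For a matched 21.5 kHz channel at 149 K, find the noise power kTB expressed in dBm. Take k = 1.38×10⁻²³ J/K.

P_n = kTB = 1.38×10⁻²³ × 149 × 2.15×10⁴ = 4.42×10⁻¹⁷ W
In dBm: 10 log₁₀(4.42×10⁻¹⁷ / 10⁻³) = −133.5 dBm

−133.5 dBm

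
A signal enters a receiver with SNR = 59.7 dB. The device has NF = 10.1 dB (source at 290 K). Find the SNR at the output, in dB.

By definition F = SNR_in/SNR_out, so in dB: SNR_out = SNR_in − NF
SNR_out = 59.7 − 10.1 = 49.6 dB

49.6 dB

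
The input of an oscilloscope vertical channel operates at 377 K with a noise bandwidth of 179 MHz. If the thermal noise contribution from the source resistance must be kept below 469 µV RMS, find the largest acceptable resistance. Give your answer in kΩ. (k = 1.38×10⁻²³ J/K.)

Johnson–Nyquist: V_n = √(4kTRB) ⇒ R = V_n² / (4kTB)
4kTB = 4 × 1.38×10⁻²³ × 377 × 1.79×10⁸ = 3.73×10⁻¹²
R = (4.69×10⁻⁴)² / 3.73×10⁻¹² = 5.90×10⁴ Ω = 59.0 kΩ

59.0 kΩ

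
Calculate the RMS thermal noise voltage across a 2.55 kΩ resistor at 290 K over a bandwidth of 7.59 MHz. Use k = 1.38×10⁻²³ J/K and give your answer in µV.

V_n = √(4kTRB)
4kTRB = 4 × 1.38×10⁻²³ × 290 × 2.55×10³ × 7.59×10⁶ = 3.10×10⁻¹⁰ V²
V_n = √(3.10×10⁻¹⁰) = 1.76×10⁻⁵ V = 17.6 µV

17.6 µV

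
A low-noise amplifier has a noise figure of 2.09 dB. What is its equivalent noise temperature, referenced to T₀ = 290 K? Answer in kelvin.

179 K

F = 10^(2.09/10) = 1.61808
T_e = (F − 1)·T₀ = (1.61808 − 1) × 290 = 179 K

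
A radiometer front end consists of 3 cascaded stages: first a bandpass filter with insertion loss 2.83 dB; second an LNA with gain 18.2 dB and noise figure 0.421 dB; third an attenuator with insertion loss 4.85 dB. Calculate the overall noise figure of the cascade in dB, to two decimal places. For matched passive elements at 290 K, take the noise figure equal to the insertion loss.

Convert to linear (a loss of L dB is a gain of −L dB): F_i = 10^(NF_i/10), G_i = 10^(G_i,dB/10)
  Stage 1: F_1 = 10^(2.83/10) = 1.919, G_1 = 10^(−2.83/10) = 0.5212
  Stage 2: F_2 = 10^(0.421/10) = 1.102, G_2 = 10^(18.2/10) = 66.07
  Stage 3: F_3 = 10^(4.85/10) = 3.055, G_3 = 10^(−4.85/10) = 0.3273
Friis cascade:
  F = 1.919 + (1.102 − 1)/0.5212 + (3.055 − 1)/34.43 = 2.174
NF = 10 log₁₀(2.174) = 3.37 dB

3.37 dB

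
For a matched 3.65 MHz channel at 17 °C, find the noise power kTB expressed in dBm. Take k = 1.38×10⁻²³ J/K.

−108.4 dBm

T = 17 °C + 273.15 = 290.15 K
P_n = kTB = 1.38×10⁻²³ × 290.15 × 3.65×10⁶ = 1.46×10⁻¹⁴ W
In dBm: 10 log₁₀(1.46×10⁻¹⁴ / 10⁻³) = −108.4 dBm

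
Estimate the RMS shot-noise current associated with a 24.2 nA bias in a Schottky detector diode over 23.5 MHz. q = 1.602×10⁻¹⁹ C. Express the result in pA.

427 pA

I_n = √(2qI·B)
2qI·B = 2 × 1.602×10⁻¹⁹ × 2.42×10⁻⁸ × 2.35×10⁷ = 1.82×10⁻¹⁹ A²
I_n = √(1.82×10⁻¹⁹) = 4.27×10⁻¹⁰ A = 427 pA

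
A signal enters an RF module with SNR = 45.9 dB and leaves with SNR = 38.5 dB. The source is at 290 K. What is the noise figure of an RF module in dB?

7.4 dB

NF (dB) = SNR_in(dB) − SNR_out(dB) when the source is at T₀
NF = 45.9 − 38.5 = 7.4 dB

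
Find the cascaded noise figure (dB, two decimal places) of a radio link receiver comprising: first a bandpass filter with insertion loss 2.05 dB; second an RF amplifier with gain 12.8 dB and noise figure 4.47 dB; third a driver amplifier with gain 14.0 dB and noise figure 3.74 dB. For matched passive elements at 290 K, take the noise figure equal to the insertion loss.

6.63 dB

Convert to linear (a loss of L dB is a gain of −L dB): F_i = 10^(NF_i/10), G_i = 10^(G_i,dB/10)
  Stage 1: F_1 = 10^(2.05/10) = 1.603, G_1 = 10^(−2.05/10) = 0.6237
  Stage 2: F_2 = 10^(4.47/10) = 2.799, G_2 = 10^(12.8/10) = 19.05
  Stage 3: F_3 = 10^(3.74/10) = 2.366, G_3 = 10^(14.0/10) = 25.12
Friis cascade:
  F = 1.603 + (2.799 − 1)/0.6237 + (2.366 − 1)/11.89 = 4.602
NF = 10 log₁₀(4.602) = 6.63 dB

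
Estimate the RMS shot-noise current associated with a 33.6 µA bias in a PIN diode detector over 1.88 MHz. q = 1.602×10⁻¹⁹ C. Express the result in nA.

I_n = √(2qI·B)
2qI·B = 2 × 1.602×10⁻¹⁹ × 3.36×10⁻⁵ × 1.88×10⁶ = 2.02×10⁻¹⁷ A²
I_n = √(2.02×10⁻¹⁷) = 4.50×10⁻⁹ A = 4.50 nA

4.50 nA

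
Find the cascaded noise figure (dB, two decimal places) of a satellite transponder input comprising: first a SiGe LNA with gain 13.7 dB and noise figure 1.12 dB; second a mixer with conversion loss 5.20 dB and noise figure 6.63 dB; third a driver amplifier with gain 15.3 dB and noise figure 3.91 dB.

2.19 dB

Convert to linear (a loss of L dB is a gain of −L dB): F_i = 10^(NF_i/10), G_i = 10^(G_i,dB/10)
  Stage 1: F_1 = 10^(1.12/10) = 1.294, G_1 = 10^(13.7/10) = 23.44
  Stage 2: F_2 = 10^(6.63/10) = 4.603, G_2 = 10^(−5.20/10) = 0.3020
  Stage 3: F_3 = 10^(3.91/10) = 2.460, G_3 = 10^(15.3/10) = 33.88
Friis cascade:
  F = 1.294 + (4.603 − 1)/23.44 + (2.460 − 1)/7.079 = 1.654
NF = 10 log₁₀(1.654) = 2.19 dB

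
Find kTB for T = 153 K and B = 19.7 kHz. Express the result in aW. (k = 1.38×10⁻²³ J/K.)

P_n = kTB = 1.38×10⁻²³ × 153 × 1.97×10⁴ = 4.16×10⁻¹⁷ W = 41.6 aW

41.6 aW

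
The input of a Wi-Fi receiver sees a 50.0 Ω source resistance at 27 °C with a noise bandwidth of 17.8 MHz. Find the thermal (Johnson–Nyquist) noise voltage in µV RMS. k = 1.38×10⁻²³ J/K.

3.84 µV

T = 27 °C + 273.15 = 300.15 K
V_n = √(4kTRB)
4kTRB = 4 × 1.38×10⁻²³ × 300.15 × 5.00×10¹ × 1.78×10⁷ = 1.47×10⁻¹¹ V²
V_n = √(1.47×10⁻¹¹) = 3.84×10⁻⁶ V = 3.84 µV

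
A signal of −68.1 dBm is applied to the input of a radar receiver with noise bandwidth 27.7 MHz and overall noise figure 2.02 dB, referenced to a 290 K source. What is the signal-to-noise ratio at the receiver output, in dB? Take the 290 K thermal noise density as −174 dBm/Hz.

Noise floor: N = −174 + 10 log₁₀(B) + NF
10 log₁₀(2.77×10⁷) = 74.42 dB
N = −174 + 74.42 + 2.02 = −97.56 dBm
SNR = P_sig − N = −68.1 − (−97.56) = 29.46 dB → 29.5 dB

29.5 dB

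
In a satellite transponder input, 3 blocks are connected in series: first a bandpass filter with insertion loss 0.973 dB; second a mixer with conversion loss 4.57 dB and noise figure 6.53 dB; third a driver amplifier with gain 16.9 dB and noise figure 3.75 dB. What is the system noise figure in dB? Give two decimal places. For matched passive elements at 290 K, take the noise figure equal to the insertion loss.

Convert to linear (a loss of L dB is a gain of −L dB): F_i = 10^(NF_i/10), G_i = 10^(G_i,dB/10)
  Stage 1: F_1 = 10^(0.973/10) = 1.251, G_1 = 10^(−0.973/10) = 0.7993
  Stage 2: F_2 = 10^(6.53/10) = 4.498, G_2 = 10^(−4.57/10) = 0.3491
  Stage 3: F_3 = 10^(3.75/10) = 2.371, G_3 = 10^(16.9/10) = 48.98
Friis cascade:
  F = 1.251 + (4.498 − 1)/0.7993 + (2.371 − 1)/0.2791 = 10.54
NF = 10 log₁₀(10.54) = 10.23 dB

10.23 dB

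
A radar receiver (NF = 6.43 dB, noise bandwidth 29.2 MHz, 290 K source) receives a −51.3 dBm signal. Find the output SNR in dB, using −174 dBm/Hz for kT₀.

41.6 dB

Noise floor: N = −174 + 10 log₁₀(B) + NF
10 log₁₀(2.92×10⁷) = 74.65 dB
N = −174 + 74.65 + 6.43 = −92.92 dBm
SNR = P_sig − N = −51.3 − (−92.92) = 41.62 dB → 41.6 dB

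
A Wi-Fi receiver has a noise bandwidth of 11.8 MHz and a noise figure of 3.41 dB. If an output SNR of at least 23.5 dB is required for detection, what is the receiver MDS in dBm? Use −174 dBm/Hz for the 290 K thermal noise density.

Sensitivity = −174 + 10 log₁₀(B) + NF + SNR_min
= −174 + 70.72 + 3.41 + 23.5
= −76.37 dBm → −76.4 dBm

−76.4 dBm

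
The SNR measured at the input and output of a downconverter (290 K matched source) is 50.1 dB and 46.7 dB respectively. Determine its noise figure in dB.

NF (dB) = SNR_in(dB) − SNR_out(dB) when the source is at T₀
NF = 50.1 − 46.7 = 3.4 dB

3.4 dB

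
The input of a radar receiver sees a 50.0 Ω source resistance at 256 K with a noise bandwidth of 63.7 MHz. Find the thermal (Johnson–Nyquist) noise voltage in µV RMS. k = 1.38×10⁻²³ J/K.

V_n = √(4kTRB)
4kTRB = 4 × 1.38×10⁻²³ × 256 × 5.00×10¹ × 6.37×10⁷ = 4.50×10⁻¹¹ V²
V_n = √(4.50×10⁻¹¹) = 6.71×10⁻⁶ V = 6.71 µV

6.71 µV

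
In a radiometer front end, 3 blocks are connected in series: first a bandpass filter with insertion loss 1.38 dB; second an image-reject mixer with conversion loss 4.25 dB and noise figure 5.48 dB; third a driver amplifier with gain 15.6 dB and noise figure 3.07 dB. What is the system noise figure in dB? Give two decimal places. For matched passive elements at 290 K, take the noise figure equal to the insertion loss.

9.35 dB

Convert to linear (a loss of L dB is a gain of −L dB): F_i = 10^(NF_i/10), G_i = 10^(G_i,dB/10)
  Stage 1: F_1 = 10^(1.38/10) = 1.374, G_1 = 10^(−1.38/10) = 0.7278
  Stage 2: F_2 = 10^(5.48/10) = 3.532, G_2 = 10^(−4.25/10) = 0.3758
  Stage 3: F_3 = 10^(3.07/10) = 2.028, G_3 = 10^(15.6/10) = 36.31
Friis cascade:
  F = 1.374 + (3.532 − 1)/0.7278 + (2.028 − 1)/0.2735 = 8.610
NF = 10 log₁₀(8.610) = 9.35 dB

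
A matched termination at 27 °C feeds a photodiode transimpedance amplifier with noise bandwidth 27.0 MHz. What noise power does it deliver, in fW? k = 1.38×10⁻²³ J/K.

112 fW

T = 27 °C + 273.15 = 300.15 K
P_n = kTB = 1.38×10⁻²³ × 300.15 × 2.70×10⁷ = 1.12×10⁻¹³ W = 112 fW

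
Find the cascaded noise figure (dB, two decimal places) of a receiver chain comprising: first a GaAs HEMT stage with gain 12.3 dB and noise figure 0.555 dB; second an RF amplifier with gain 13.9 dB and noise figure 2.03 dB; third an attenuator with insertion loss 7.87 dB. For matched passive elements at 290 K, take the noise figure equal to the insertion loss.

0.73 dB

Convert to linear (a loss of L dB is a gain of −L dB): F_i = 10^(NF_i/10), G_i = 10^(G_i,dB/10)
  Stage 1: F_1 = 10^(0.555/10) = 1.136, G_1 = 10^(12.3/10) = 16.98
  Stage 2: F_2 = 10^(2.03/10) = 1.596, G_2 = 10^(13.9/10) = 24.55
  Stage 3: F_3 = 10^(7.87/10) = 6.124, G_3 = 10^(−7.87/10) = 0.1633
Friis cascade:
  F = 1.136 + (1.596 − 1)/16.98 + (6.124 − 1)/416.9 = 1.184
NF = 10 log₁₀(1.184) = 0.73 dB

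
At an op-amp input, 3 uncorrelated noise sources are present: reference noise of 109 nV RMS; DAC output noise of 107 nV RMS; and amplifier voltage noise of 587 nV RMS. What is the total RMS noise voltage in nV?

Uncorrelated sources add in power (mean-square): V_tot = √(ΣV_i²)
V_tot = √[(1.09×10⁻⁷)² + (1.07×10⁻⁷)² + (5.87×10⁻⁷)²] = 6.07×10⁻⁷ V = 607 nV

607 nV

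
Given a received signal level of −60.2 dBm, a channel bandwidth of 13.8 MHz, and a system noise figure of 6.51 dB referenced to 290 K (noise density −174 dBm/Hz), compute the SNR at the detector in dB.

35.9 dB

Noise floor: N = −174 + 10 log₁₀(B) + NF
10 log₁₀(1.38×10⁷) = 71.4 dB
N = −174 + 71.4 + 6.51 = −96.09 dBm
SNR = P_sig − N = −60.2 − (−96.09) = 35.89 dB → 35.9 dB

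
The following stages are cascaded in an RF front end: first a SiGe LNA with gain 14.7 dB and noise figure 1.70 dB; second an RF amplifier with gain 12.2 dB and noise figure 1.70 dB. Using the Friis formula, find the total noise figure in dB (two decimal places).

1.75 dB

Convert to linear (a loss of L dB is a gain of −L dB): F_i = 10^(NF_i/10), G_i = 10^(G_i,dB/10)
  Stage 1: F_1 = 10^(1.70/10) = 1.479, G_1 = 10^(14.7/10) = 29.51
  Stage 2: F_2 = 10^(1.70/10) = 1.479, G_2 = 10^(12.2/10) = 16.60
Friis cascade:
  F = 1.479 + (1.479 − 1)/29.51 = 1.495
NF = 10 log₁₀(1.495) = 1.75 dB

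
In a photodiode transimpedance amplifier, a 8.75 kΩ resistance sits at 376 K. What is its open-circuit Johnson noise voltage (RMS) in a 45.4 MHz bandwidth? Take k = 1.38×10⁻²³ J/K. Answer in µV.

V_n = √(4kTRB)
4kTRB = 4 × 1.38×10⁻²³ × 376 × 8.75×10³ × 4.54×10⁷ = 8.25×10⁻⁹ V²
V_n = √(8.25×10⁻⁹) = 9.08×10⁻⁵ V = 90.8 µV

90.8 µV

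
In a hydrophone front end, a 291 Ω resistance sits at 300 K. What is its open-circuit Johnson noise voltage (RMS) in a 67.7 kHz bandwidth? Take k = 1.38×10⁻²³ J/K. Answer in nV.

571 nV

V_n = √(4kTRB)
4kTRB = 4 × 1.38×10⁻²³ × 300 × 2.91×10² × 6.77×10⁴ = 3.26×10⁻¹³ V²
V_n = √(3.26×10⁻¹³) = 5.71×10⁻⁷ V = 571 nV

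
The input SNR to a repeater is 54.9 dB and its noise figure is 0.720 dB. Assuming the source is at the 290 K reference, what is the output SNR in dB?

54.180 dB

By definition F = SNR_in/SNR_out, so in dB: SNR_out = SNR_in − NF
SNR_out = 54.9 − 0.720 = 54.180 dB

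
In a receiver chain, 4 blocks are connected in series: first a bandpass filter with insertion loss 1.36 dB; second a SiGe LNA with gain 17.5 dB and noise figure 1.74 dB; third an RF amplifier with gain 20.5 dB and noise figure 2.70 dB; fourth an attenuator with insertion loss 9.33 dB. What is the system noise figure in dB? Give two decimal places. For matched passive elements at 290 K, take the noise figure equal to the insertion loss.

3.15 dB

Convert to linear (a loss of L dB is a gain of −L dB): F_i = 10^(NF_i/10), G_i = 10^(G_i,dB/10)
  Stage 1: F_1 = 10^(1.36/10) = 1.368, G_1 = 10^(−1.36/10) = 0.7311
  Stage 2: F_2 = 10^(1.74/10) = 1.493, G_2 = 10^(17.5/10) = 56.23
  Stage 3: F_3 = 10^(2.70/10) = 1.862, G_3 = 10^(20.5/10) = 112.2
  Stage 4: F_4 = 10^(9.33/10) = 8.570, G_4 = 10^(−9.33/10) = 0.1167
Friis cascade:
  F = 1.368 + (1.493 − 1)/0.7311 + (1.862 − 1)/41.11 + (8.570 − 1)/4613 = 2.064
NF = 10 log₁₀(2.064) = 3.15 dB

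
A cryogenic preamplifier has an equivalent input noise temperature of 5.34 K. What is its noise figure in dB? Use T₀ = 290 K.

F = 1 + T_e/T₀ = 1 + 5.34/290 = 1.01841
NF = 10 log₁₀(1.01841) = 0.079 dB

0.079 dB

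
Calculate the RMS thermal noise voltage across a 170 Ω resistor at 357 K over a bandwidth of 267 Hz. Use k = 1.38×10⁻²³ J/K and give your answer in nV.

29.9 nV

V_n = √(4kTRB)
4kTRB = 4 × 1.38×10⁻²³ × 357 × 1.70×10² × 2.67×10² = 8.94×10⁻¹⁶ V²
V_n = √(8.94×10⁻¹⁶) = 2.99×10⁻⁸ V = 29.9 nV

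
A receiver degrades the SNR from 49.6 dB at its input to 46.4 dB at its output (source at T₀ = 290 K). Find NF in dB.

NF (dB) = SNR_in(dB) − SNR_out(dB) when the source is at T₀
NF = 49.6 − 46.4 = 3.2 dB

3.2 dB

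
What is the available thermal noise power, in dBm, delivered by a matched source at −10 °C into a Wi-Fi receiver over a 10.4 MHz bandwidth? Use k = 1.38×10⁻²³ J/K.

T = −10 °C + 273.15 = 263.15 K
P_n = kTB = 1.38×10⁻²³ × 263.15 × 1.04×10⁷ = 3.78×10⁻¹⁴ W
In dBm: 10 log₁₀(3.78×10⁻¹⁴ / 10⁻³) = −104.2 dBm

−104.2 dBm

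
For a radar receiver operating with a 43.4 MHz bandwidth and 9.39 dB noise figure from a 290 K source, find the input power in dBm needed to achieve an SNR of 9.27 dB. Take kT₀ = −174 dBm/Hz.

−79.0 dBm

Sensitivity = −174 + 10 log₁₀(B) + NF + SNR_min
= −174 + 76.37 + 9.39 + 9.27
= −78.97 dBm → −79.0 dBm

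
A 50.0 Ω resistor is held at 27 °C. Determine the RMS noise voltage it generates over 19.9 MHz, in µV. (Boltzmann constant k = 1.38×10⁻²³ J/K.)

4.06 µV

T = 27 °C + 273.15 = 300.15 K
V_n = √(4kTRB)
4kTRB = 4 × 1.38×10⁻²³ × 300.15 × 5.00×10¹ × 1.99×10⁷ = 1.65×10⁻¹¹ V²
V_n = √(1.65×10⁻¹¹) = 4.06×10⁻⁶ V = 4.06 µV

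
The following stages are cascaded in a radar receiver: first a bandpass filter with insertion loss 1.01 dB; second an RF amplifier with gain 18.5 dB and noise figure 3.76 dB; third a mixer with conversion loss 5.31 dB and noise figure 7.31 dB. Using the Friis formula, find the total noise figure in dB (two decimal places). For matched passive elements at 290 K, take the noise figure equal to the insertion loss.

Convert to linear (a loss of L dB is a gain of −L dB): F_i = 10^(NF_i/10), G_i = 10^(G_i,dB/10)
  Stage 1: F_1 = 10^(1.01/10) = 1.262, G_1 = 10^(−1.01/10) = 0.7925
  Stage 2: F_2 = 10^(3.76/10) = 2.377, G_2 = 10^(18.5/10) = 70.79
  Stage 3: F_3 = 10^(7.31/10) = 5.383, G_3 = 10^(−5.31/10) = 0.2944
Friis cascade:
  F = 1.262 + (2.377 − 1)/0.7925 + (5.383 − 1)/56.10 = 3.077
NF = 10 log₁₀(3.077) = 4.88 dB

4.88 dB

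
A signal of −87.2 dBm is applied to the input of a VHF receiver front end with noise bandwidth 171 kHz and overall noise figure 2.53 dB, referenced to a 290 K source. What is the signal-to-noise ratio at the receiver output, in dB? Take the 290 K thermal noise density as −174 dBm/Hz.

31.9 dB

Noise floor: N = −174 + 10 log₁₀(B) + NF
10 log₁₀(1.71×10⁵) = 52.33 dB
N = −174 + 52.33 + 2.53 = −119.14 dBm
SNR = P_sig − N = −87.2 − (−119.14) = 31.94 dB → 31.9 dB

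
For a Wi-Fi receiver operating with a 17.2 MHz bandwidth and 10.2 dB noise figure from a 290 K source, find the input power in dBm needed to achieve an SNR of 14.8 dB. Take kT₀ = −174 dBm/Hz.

Sensitivity = −174 + 10 log₁₀(B) + NF + SNR_min
= −174 + 72.36 + 10.2 + 14.8
= −76.64 dBm → −76.6 dBm

−76.6 dBm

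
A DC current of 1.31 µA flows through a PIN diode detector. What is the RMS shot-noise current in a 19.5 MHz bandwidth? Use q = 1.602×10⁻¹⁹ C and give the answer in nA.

I_n = √(2qI·B)
2qI·B = 2 × 1.602×10⁻¹⁹ × 1.31×10⁻⁶ × 1.95×10⁷ = 8.18×10⁻¹⁸ A²
I_n = √(8.18×10⁻¹⁸) = 2.86×10⁻⁹ A = 2.86 nA

2.86 nA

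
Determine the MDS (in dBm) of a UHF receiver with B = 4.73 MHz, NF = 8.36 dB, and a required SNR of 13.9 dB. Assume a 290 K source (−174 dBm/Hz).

Sensitivity = −174 + 10 log₁₀(B) + NF + SNR_min
= −174 + 66.75 + 8.36 + 13.9
= −84.99 dBm → −85.0 dBm

−85.0 dBm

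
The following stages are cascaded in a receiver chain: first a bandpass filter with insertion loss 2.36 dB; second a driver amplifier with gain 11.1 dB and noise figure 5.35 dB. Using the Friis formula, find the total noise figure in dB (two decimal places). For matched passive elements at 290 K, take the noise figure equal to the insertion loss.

Convert to linear (a loss of L dB is a gain of −L dB): F_i = 10^(NF_i/10), G_i = 10^(G_i,dB/10)
  Stage 1: F_1 = 10^(2.36/10) = 1.722, G_1 = 10^(−2.36/10) = 0.5808
  Stage 2: F_2 = 10^(5.35/10) = 3.428, G_2 = 10^(11.1/10) = 12.88
Friis cascade:
  F = 1.722 + (3.428 − 1)/0.5808 = 5.902
NF = 10 log₁₀(5.902) = 7.71 dB

7.71 dB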